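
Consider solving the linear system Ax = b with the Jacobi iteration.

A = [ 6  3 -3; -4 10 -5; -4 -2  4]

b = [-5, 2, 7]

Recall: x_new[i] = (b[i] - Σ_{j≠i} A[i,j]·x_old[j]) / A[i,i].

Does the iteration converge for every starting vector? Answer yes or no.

yes

Write A = D+L+U with D = diag(6, 10, 4).
Jacobi T = -D⁻¹(L+U): T[0,2] = -(-3)/(6) = +0.5000; T[0,0] = 0.
  T[0,:] = [+0.0000 -0.5000 +0.5000]
  T[1,:] = [+0.4000 +0.0000 +0.5000]
  T[2,:] = [+1.0000 +0.5000 +0.0000]
|eigenvalues of T|: 0.8521, 0.5000, 0.3521.
ρ(T) = max|λ| = 0.8521; 0.8521 < 1 ⇒ converges.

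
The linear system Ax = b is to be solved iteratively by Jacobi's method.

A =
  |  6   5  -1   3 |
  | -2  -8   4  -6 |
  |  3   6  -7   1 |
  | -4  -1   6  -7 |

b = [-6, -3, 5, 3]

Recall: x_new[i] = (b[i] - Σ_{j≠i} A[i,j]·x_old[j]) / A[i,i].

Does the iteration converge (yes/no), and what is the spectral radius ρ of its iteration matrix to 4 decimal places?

no, ρ = 1.4988

Let D = diag(6, -8, -7, -7); L, U the strict triangles.
Jacobi T = -D⁻¹(L+U): T[0,1] = -(5)/(6) = -0.8333; T[0,0] = 0.
  T[0,:] = [+0.0000  -0.8333  +0.1667  -0.5000]
  T[1,:] = [-0.2500  +0.0000  +0.5000  -0.7500]
  T[2,:] = [+0.4286  +0.8571  +0.0000  +0.1429]
  T[3,:] = [-0.5714  -0.1429  +0.8571  +0.0000]
|eigenvalues of T|: 1.4988, 0.8333, 0.8333, 0.2664.
ρ(T) = max|λ| = 1.4988; 1.4988 > 1, so it fails to converge.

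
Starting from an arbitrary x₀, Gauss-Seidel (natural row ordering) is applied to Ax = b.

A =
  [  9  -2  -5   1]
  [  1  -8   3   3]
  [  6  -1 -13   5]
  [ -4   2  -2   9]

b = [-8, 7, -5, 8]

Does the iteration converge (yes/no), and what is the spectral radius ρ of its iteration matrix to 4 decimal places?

yes, ρ = 0.5316

A = D + L + U where D = diag(9, -8, -13, 9).
T_GS = -(D+L)⁻¹U: row 0 first, T[0,1] = -(-2)/(9) = +0.2222; later rows by forward substitution.
  T[0,:] = [+0.0000, +0.2222, +0.5556, -0.1111]
  T[1,:] = [+0.0000, +0.0278, +0.4444, +0.3611]
  T[2,:] = [+0.0000, +0.1004, +0.2222, +0.3056]
  T[3,:] = [+0.0000, +0.1149, +0.1975, -0.0617]
|λ(T)| sorted: 0.5316, 0.2234, 0.1199, 0.0000.
ρ(T) = max|λ| = 0.5316; 0.5316 < 1, so it converges for any x₀.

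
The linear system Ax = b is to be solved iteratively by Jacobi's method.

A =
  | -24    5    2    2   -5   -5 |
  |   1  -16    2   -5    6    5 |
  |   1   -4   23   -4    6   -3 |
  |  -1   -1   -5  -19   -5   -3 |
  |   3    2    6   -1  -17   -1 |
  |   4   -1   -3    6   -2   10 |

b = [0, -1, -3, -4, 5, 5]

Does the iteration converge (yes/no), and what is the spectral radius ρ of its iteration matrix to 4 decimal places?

yes, ρ = 0.6057

Write A = D+L+U with D = diag(-24, -16, 23, -19, -17, 10).
T_J = -D⁻¹(L+U): T[0,2] = -(2)/(-24) = +0.0833; T[0,0] = 0.
  T[0,:] = [+0.0000  +0.2083  +0.0833  +0.0833  -0.2083  -0.2083]
  T[1,:] = [+0.0625  +0.0000  +0.1250  -0.3125  +0.3750  +0.3125]
  T[2,:] = [-0.0435  +0.1739  +0.0000  +0.1739  -0.2609  +0.1304]
  T[3,:] = [-0.0526  -0.0526  -0.2632  +0.0000  -0.2632  -0.1579]
  T[4,:] = [+0.1765  +0.1176  +0.3529  -0.0588  +0.0000  -0.0588]
  T[5,:] = [-0.4000  +0.1000  +0.3000  -0.6000  +0.2000  +0.0000]
|λ(T)| sorted: 0.6057, 0.5106, 0.4211, 0.4211, 0.1555, 0.1505.
ρ = 0.6057; 0.6057 < 1 ⇒ converges.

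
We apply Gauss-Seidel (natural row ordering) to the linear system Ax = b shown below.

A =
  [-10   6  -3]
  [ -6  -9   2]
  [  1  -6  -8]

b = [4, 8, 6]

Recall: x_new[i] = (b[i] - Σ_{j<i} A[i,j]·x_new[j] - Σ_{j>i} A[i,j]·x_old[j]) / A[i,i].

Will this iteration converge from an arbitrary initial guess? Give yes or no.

A = D + L + U where D = diag(-10, -9, -8).
Gauss-Seidel: T = -(D+L)⁻¹U, row 0 first, T[0,2] = -(-3)/(-10) = -0.3000; later rows by forward substitution.
  T[0,:] = [+0.0000, +0.6000, -0.3000]
  T[1,:] = [+0.0000, -0.4000, +0.4222]
  T[2,:] = [+0.0000, +0.3750, -0.3542]
|λ(T)| sorted: 0.7757, 0.0215, 0.0000.
ρ(T) = max|λ| = 0.7757; 0.7757 < 1 ⇒ converges.

yes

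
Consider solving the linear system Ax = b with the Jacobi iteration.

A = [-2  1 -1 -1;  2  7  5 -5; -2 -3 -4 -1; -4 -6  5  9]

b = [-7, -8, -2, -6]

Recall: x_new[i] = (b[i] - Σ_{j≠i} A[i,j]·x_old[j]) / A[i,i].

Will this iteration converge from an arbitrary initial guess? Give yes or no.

Let D = diag(-2, 7, -4, 9); L, U the strict triangles.
Jacobi T = -D⁻¹(L+U): T[1,3] = -(-5)/(7) = +0.7143; T[1,1] = 0.
  T[0,:] = [+0.0000, +0.5000, -0.5000, -0.5000]
  T[1,:] = [-0.2857, +0.0000, -0.7143, +0.7143]
  T[2,:] = [-0.5000, -0.7500, +0.0000, -0.2500]
  T[3,:] = [+0.4444, +0.6667, -0.5556, +0.0000]
|eigenvalues of T|: 1.2897, 0.7013, 0.4637, 0.4637.
ρ(T) = max|λ| = 1.2897; 1.2897 > 1: divergent.

no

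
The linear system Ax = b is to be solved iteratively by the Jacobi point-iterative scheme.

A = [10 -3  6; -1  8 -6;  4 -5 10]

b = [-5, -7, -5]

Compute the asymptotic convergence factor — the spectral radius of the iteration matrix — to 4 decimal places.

0.8919

Split A = D + L + U, D = diag(10, 8, 10).
Jacobi T = -D⁻¹(L+U): T[2,1] = -(-5)/(10) = +0.5000; T[2,2] = 0.
  T[0,:] = [+0.0000, +0.3000, -0.6000]
  T[1,:] = [+0.1250, +0.0000, +0.7500]
  T[2,:] = [-0.4000, +0.5000, +0.0000]
|roots of det(T-λI)|: 0.8919, 0.6824, 0.2095.
spectral radius ρ = 0.8919; 0.8919 < 1, so it converges for any x₀.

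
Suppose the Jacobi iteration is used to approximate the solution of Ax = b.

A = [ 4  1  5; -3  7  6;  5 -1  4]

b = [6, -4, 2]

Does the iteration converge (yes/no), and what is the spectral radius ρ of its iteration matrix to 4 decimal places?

no, ρ = 1.2500

Write A = D+L+U with D = diag(4, 7, 4).
Jacobi: T = -D⁻¹(L+U), T[1,0] = -(-3)/(7) = +0.4286; T[1,1] = 0.
  T[0,:] = [+0.0000  -0.2500  -1.2500]
  T[1,:] = [+0.4286  +0.0000  -0.8571]
  T[2,:] = [-1.2500  +0.2500  +0.0000]
eigenvalue magnitudes: 1.2500, 0.8881, 0.3619.
ρ(T) = max|λ| = 1.2500; 1.2500 > 1: divergent.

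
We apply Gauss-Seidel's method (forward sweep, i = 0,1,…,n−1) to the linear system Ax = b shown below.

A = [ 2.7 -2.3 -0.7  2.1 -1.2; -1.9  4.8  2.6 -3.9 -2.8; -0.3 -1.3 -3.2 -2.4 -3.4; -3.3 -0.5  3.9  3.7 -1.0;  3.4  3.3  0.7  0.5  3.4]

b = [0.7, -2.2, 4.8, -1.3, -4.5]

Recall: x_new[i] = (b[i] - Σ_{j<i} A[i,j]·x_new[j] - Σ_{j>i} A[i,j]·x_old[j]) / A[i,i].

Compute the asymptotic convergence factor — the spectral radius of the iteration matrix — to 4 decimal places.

Diagonal D = diag(2.7, 4.8, -3.2, 3.7, 3.4); L, U strict lower/upper.
T_GS = -(D+L)⁻¹U: row 0 first, T[0,3] = -(2.1)/(2.7) = -0.7778; later rows by forward substitution.
  T[0,:] = [+0.0000, +0.8519, +0.2593, -0.7778, +0.4444]
  T[1,:] = [+0.0000, +0.3372, -0.4390, +0.5046, +0.7593]
  T[2,:] = [+0.0000, -0.2168, +0.1541, -0.8821, -1.4126]
  T[3,:] = [+0.0000, +1.0339, +0.0095, +0.3043, +2.2582]
  T[4,:] = [+0.0000, -1.2865, +0.1338, +0.4249, -1.2226]
eigenvalue magnitudes: 1.6263, 0.9280, 0.9280, 0.0668, 0.0000.
ρ(T) = max|λ| = 1.6263; 1.6263 > 1, so it fails to converge.

1.6263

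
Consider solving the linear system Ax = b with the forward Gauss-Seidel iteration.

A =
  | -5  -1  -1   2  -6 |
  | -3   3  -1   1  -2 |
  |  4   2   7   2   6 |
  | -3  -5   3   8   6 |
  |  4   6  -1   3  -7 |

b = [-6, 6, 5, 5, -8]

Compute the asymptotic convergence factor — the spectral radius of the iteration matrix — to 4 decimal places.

1.4868

Split A = D + L + U, D = diag(-5, 3, 7, 8, -7).
GS T = -(D+L)⁻¹U: row 0 first, T[0,3] = -(2)/(-5) = +0.4000; later rows by forward substitution.
  T[0,:] = [+0.0000  -0.2000  -0.2000  +0.4000  -1.2000]
  T[1,:] = [+0.0000  -0.2000  +0.1333  +0.0667  -0.5333]
  T[2,:] = [+0.0000  +0.1714  +0.0762  -0.5333  -0.0190]
  T[3,:] = [+0.0000  -0.2643  -0.0202  +0.3917  -1.5262]
  T[4,:] = [+0.0000  -0.4235  -0.0196  +0.5298  -1.7942]
|eigenvalues of T|: 1.4868, 0.2612, 0.1450, 0.1450, 0.0000.
ρ = 1.4868; 1.4868 > 1, so it fails to converge.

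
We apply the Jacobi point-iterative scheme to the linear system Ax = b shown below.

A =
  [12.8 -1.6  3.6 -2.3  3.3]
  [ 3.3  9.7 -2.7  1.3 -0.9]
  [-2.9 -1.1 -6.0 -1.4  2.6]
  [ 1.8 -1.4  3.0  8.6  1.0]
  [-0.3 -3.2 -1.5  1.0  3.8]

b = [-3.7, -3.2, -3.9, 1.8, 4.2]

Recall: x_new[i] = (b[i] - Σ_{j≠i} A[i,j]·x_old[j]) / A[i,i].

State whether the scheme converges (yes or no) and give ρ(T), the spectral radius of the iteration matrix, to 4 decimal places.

Diagonal D = diag(12.8, 9.7, -6, 8.6, 3.8); L, U strict lower/upper.
T_J = -D⁻¹(L+U): T[4,1] = -(-3.2)/(3.8) = +0.8421; T[4,4] = 0.
  T[0,:] = [+0.0000  +0.1250  -0.2812  +0.1797  -0.2578]
  T[1,:] = [-0.3402  +0.0000  +0.2784  -0.1340  +0.0928]
  T[2,:] = [-0.4833  -0.1833  +0.0000  -0.2333  +0.4333]
  T[3,:] = [-0.2093  +0.1628  -0.3488  +0.0000  -0.1163]
  T[4,:] = [+0.0789  +0.8421  +0.3947  -0.2632  +0.0000]
eigenvalue magnitudes: 0.8258, 0.3898, 0.3898, 0.3676, 0.1077.
ρ(T) = max|λ| = 0.8258; 0.8258 < 1 ⇒ converges.

yes, ρ = 0.8258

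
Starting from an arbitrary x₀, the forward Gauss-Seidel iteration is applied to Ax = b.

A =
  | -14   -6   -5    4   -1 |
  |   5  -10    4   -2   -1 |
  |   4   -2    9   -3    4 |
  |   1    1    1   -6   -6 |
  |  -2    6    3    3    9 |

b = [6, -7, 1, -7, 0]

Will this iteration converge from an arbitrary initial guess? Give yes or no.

Write A = D+L+U with D = diag(-14, -10, 9, -6, 9).
T_GS = -(D+L)⁻¹U: row 0 first, T[0,1] = -(-6)/(-14) = -0.4286; later rows by forward substitution.
  T[0,:] = [+0.0000, -0.4286, -0.3571, +0.2857, -0.0714]
  T[1,:] = [+0.0000, -0.2143, +0.2214, -0.0571, -0.1357]
  T[2,:] = [+0.0000, +0.1429, +0.2079, +0.1937, -0.4429]
  T[3,:] = [+0.0000, -0.0833, +0.0120, +0.0704, -1.1083]
  T[4,:] = [+0.0000, +0.0278, -0.3003, +0.0136, +0.5917]
|roots of det(T-λI)|: 0.8914, 0.2567, 0.2356, 0.2356, 0.0000.
spectral radius ρ = 0.8914; 0.8914 < 1: convergent.

yes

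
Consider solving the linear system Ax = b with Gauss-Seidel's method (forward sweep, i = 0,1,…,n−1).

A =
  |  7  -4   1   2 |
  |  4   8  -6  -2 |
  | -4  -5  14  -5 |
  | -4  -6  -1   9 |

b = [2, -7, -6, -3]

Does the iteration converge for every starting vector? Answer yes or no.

yes

A = D + L + U where D = diag(7, 8, 14, 9).
T_GS = -(D+L)⁻¹U: row 0 first, T[0,1] = -(-4)/(7) = +0.5714; later rows by forward substitution.
  T[0,:] = [+0.0000 +0.5714 -0.1429 -0.2857]
  T[1,:] = [+0.0000 -0.2857 +0.8214 +0.3929]
  T[2,:] = [+0.0000 +0.0612 +0.2526 +0.4158]
  T[3,:] = [+0.0000 +0.0703 +0.5122 +0.1811]
|roots of det(T-λI)|: 0.7556, 0.3513, 0.2563, 0.0000.
ρ(T) = max|λ| = 0.7556; 0.7556 < 1: convergent.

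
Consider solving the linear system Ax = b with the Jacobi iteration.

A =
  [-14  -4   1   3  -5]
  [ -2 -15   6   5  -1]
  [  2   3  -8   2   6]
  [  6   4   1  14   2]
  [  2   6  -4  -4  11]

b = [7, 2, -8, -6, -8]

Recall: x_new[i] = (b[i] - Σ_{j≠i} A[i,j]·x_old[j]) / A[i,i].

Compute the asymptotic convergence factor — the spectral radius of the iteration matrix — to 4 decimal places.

Write A = D+L+U with D = diag(-14, -15, -8, 14, 11).
T_J = -D⁻¹(L+U): T[4,1] = -(6)/(11) = -0.5455; T[4,4] = 0.
  T[0,:] = [+0.0000 -0.2857 +0.0714 +0.2143 -0.3571]
  T[1,:] = [-0.1333 +0.0000 +0.4000 +0.3333 -0.0667]
  T[2,:] = [+0.2500 +0.3750 +0.0000 +0.2500 +0.7500]
  T[3,:] = [-0.4286 -0.2857 -0.0714 +0.0000 -0.1429]
  T[4,:] = [-0.1818 -0.5455 +0.3636 +0.3636 +0.0000]
moduli |λ_i(T)| = 0.8423, 0.4317, 0.4317, 0.3515, 0.3515.
spectral radius ρ = 0.8423; 0.8423 < 1, so it converges for any x₀.

0.8423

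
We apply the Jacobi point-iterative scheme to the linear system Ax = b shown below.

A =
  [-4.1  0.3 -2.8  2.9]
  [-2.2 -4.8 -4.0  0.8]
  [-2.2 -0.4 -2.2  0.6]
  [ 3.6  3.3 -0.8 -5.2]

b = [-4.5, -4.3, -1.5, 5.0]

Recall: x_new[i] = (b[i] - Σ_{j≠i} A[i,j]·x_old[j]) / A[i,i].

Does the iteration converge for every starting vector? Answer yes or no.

no

Write A = D+L+U with D = diag(-4.1, -4.8, -2.2, -5.2).
Jacobi: T = -D⁻¹(L+U), T[1,2] = -(-4)/(-4.8) = -0.8333; T[1,1] = 0.
  T[0,:] = [+0.0000, +0.0732, -0.6829, +0.7073]
  T[1,:] = [-0.4583, +0.0000, -0.8333, +0.1667]
  T[2,:] = [-1.0000, -0.1818, +0.0000, +0.2727]
  T[3,:] = [+0.6923, +0.6346, -0.1538, +0.0000]
eigenvalue magnitudes: 1.3322, 1.1221, 0.4297, 0.4297.
ρ(T) = max|λ| = 1.3322; 1.3322 > 1: divergent.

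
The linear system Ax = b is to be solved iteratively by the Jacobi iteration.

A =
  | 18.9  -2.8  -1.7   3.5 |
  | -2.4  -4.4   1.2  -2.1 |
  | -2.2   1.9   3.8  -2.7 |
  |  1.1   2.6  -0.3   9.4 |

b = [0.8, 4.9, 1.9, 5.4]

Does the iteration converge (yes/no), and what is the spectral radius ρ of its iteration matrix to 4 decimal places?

Diagonal D = diag(18.9, -4.4, 3.8, 9.4); L, U strict lower/upper.
Jacobi T = -D⁻¹(L+U): T[2,0] = -(-2.2)/(3.8) = +0.5789; T[2,2] = 0.
  T[0,:] = [+0.0000 +0.1481 +0.0899 -0.1852]
  T[1,:] = [-0.5455 +0.0000 +0.2727 -0.4773]
  T[2,:] = [+0.5789 -0.5000 +0.0000 +0.7105]
  T[3,:] = [-0.1170 -0.2766 +0.0319 +0.0000]
moduli |λ_i(T)| = 0.3715, 0.3040, 0.3040, 0.1996.
ρ = 0.3715; 0.3715 < 1, so it converges for any x₀.

yes, ρ = 0.3715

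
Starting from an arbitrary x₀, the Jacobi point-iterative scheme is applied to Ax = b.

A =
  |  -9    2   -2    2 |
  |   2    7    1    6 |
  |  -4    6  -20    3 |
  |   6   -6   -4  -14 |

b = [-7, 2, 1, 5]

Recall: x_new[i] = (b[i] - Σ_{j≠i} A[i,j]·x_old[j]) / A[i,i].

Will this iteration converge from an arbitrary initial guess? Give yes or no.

yes

Split A = D + L + U, D = diag(-9, 7, -20, -14).
Jacobi T = -D⁻¹(L+U): T[0,3] = -(2)/(-9) = +0.2222; T[0,0] = 0.
  T[0,:] = [+0.0000, +0.2222, -0.2222, +0.2222]
  T[1,:] = [-0.2857, +0.0000, -0.1429, -0.8571]
  T[2,:] = [-0.2000, +0.3000, +0.0000, +0.1500]
  T[3,:] = [+0.4286, -0.4286, -0.2857, +0.0000]
eigenvalue magnitudes: 0.6530, 0.4774, 0.2394, 0.0638.
spectral radius ρ = 0.6530; 0.6530 < 1 ⇒ converges.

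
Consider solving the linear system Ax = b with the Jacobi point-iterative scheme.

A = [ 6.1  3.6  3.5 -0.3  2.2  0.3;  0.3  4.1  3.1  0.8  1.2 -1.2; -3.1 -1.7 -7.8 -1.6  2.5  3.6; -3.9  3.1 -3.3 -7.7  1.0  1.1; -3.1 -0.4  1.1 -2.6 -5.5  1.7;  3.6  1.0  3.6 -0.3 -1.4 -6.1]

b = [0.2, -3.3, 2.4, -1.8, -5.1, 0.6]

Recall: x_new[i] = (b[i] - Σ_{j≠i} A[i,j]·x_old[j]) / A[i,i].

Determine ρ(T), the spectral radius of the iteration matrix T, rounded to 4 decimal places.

Write A = D+L+U with D = diag(6.1, 4.1, -7.8, -7.7, -5.5, -6.1).
T_J = -D⁻¹(L+U): T[5,2] = -(3.6)/(-6.1) = +0.5902; T[5,5] = 0.
  T[0,:] = [+0.0000  -0.5902  -0.5738  +0.0492  -0.3607  -0.0492]
  T[1,:] = [-0.0732  +0.0000  -0.7561  -0.1951  -0.2927  +0.2927]
  T[2,:] = [-0.3974  -0.2179  +0.0000  -0.2051  +0.3205  +0.4615]
  T[3,:] = [-0.5065  +0.4026  -0.4286  +0.0000  +0.1299  +0.1429]
  T[4,:] = [-0.5636  -0.0727  +0.2000  -0.4727  +0.0000  +0.3091]
  T[5,:] = [+0.5902  +0.1639  +0.5902  -0.0492  -0.2295  +0.0000]
|λ(T)| sorted: 1.1781, 0.8284, 0.6484, 0.6484, 0.3631, 0.1293.
spectral radius ρ = 1.1781; 1.1781 > 1, so it fails to converge.

1.1781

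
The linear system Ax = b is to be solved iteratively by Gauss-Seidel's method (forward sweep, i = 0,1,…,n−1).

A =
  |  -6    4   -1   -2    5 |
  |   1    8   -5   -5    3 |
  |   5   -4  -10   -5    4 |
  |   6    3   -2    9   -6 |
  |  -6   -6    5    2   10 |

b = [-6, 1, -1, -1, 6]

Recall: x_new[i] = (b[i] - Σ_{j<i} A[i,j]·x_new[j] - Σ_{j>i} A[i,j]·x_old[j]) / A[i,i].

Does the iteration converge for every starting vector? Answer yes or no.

Let D = diag(-6, 8, -10, 9, 10); L, U the strict triangles.
T_GS = -(D+L)⁻¹U: row 0 first, T[0,1] = -(4)/(-6) = +0.6667; later rows by forward substitution.
  T[0,:] = [+0.0000 +0.6667 -0.1667 -0.3333 +0.8333]
  T[1,:] = [+0.0000 -0.0833 +0.6458 +0.6667 -0.4792]
  T[2,:] = [+0.0000 +0.3667 -0.3417 -0.9333 +1.0083]
  T[3,:] = [+0.0000 -0.3352 -0.1801 -0.2074 +0.4949]
  T[4,:] = [+0.0000 +0.2337 +0.4944 +0.7081 -0.3906]
|eigenvalues of T|: 1.2340, 0.5492, 0.5266, 0.2335, 0.0000.
ρ = 1.2340; 1.2340 > 1: divergent.

no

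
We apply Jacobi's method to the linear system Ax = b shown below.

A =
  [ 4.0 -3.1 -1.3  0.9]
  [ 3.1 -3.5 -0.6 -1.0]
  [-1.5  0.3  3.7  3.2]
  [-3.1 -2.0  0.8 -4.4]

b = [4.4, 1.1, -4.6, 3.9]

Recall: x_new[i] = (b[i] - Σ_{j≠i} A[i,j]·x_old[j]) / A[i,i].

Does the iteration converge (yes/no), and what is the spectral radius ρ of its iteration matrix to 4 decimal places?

Write A = D+L+U with D = diag(4, -3.5, 3.7, -4.4).
T_J = -D⁻¹(L+U): T[2,3] = -(3.2)/(3.7) = -0.8649; T[2,2] = 0.
  T[0,:] = [+0.0000 +0.7750 +0.3250 -0.2250]
  T[1,:] = [+0.8857 +0.0000 -0.1714 -0.2857]
  T[2,:] = [+0.4054 -0.0811 +0.0000 -0.8649]
  T[3,:] = [-0.7045 -0.4545 +0.1818 +0.0000]
|roots of det(T-λI)|: 1.1358, 0.8708, 0.3100, 0.3100.
ρ(T) = max|λ| = 1.1358; 1.1358 > 1 ⇒ diverges.

no, ρ = 1.1358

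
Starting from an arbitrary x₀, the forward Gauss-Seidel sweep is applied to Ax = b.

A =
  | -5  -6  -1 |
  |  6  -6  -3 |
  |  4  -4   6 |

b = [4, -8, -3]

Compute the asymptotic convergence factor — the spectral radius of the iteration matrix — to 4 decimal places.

1.2000

A = D + L + U where D = diag(-5, -6, 6).
T_GS = -(D+L)⁻¹U: row 0 first, T[0,2] = -(-1)/(-5) = -0.2000; later rows by forward substitution.
  T[0,:] = [+0.0000  -1.2000  -0.2000]
  T[1,:] = [+0.0000  -1.2000  -0.7000]
  T[2,:] = [+0.0000  -0.0000  -0.3333]
eigenvalue magnitudes: 1.2000, 0.3333, 0.0000.
ρ(T) = max|λ| = 1.2000; 1.2000 > 1, so it fails to converge.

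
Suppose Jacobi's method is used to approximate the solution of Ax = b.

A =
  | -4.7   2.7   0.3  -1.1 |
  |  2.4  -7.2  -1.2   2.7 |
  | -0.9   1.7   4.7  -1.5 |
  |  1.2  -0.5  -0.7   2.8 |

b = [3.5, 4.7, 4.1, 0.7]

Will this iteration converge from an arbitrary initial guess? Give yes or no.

yes

Diagonal D = diag(-4.7, -7.2, 4.7, 2.8); L, U strict lower/upper.
Jacobi: T = -D⁻¹(L+U), T[1,3] = -(2.7)/(-7.2) = +0.3750; T[1,1] = 0.
  T[0,:] = [+0.0000 +0.5745 +0.0638 -0.2340]
  T[1,:] = [+0.3333 +0.0000 -0.1667 +0.3750]
  T[2,:] = [+0.1915 -0.3617 +0.0000 +0.3191]
  T[3,:] = [-0.4286 +0.1786 +0.2500 +0.0000]
|eigenvalues of T|: 0.8692, 0.4090, 0.4090, 0.1002.
spectral radius ρ = 0.8692; 0.8692 < 1: convergent.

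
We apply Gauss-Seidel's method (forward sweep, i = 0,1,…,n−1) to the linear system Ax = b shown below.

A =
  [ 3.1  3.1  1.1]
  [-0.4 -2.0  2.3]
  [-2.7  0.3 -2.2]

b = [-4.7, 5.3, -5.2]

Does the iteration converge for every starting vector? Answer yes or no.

Diagonal D = diag(3.1, -2, -2.2); L, U strict lower/upper.
T_GS = -(D+L)⁻¹U: row 0 first, T[0,1] = -(3.1)/(3.1) = -1.0000; later rows by forward substitution.
  T[0,:] = [+0.0000, -1.0000, -0.3548]
  T[1,:] = [+0.0000, +0.2000, +1.2210]
  T[2,:] = [+0.0000, +1.2545, +0.6020]
moduli |λ_i(T)| = 1.6548, 0.8529, 0.0000.
ρ = 1.6548; 1.6548 > 1 ⇒ diverges.

no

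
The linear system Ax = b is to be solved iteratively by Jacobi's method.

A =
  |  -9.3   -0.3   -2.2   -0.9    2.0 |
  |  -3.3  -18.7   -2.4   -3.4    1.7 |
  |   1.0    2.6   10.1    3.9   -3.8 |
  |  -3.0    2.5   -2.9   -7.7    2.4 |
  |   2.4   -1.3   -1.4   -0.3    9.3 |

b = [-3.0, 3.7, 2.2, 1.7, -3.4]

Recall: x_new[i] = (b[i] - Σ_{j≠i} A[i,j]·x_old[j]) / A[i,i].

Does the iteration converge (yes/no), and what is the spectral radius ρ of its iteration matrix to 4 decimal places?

yes, ρ = 0.5970

Diagonal D = diag(-9.3, -18.7, 10.1, -7.7, 9.3); L, U strict lower/upper.
T_J = -D⁻¹(L+U): T[1,3] = -(-3.4)/(-18.7) = -0.1818; T[1,1] = 0.
  T[0,:] = [+0.0000 -0.0323 -0.2366 -0.0968 +0.2151]
  T[1,:] = [-0.1765 +0.0000 -0.1283 -0.1818 +0.0909]
  T[2,:] = [-0.0990 -0.2574 +0.0000 -0.3861 +0.3762]
  T[3,:] = [-0.3896 +0.3247 -0.3766 +0.0000 +0.3117]
  T[4,:] = [-0.2581 +0.1398 +0.1505 +0.0323 +0.0000]
|λ(T)| sorted: 0.5970, 0.3369, 0.2483, 0.2483, 0.0111.
spectral radius ρ = 0.5970; 0.5970 < 1, so it converges for any x₀.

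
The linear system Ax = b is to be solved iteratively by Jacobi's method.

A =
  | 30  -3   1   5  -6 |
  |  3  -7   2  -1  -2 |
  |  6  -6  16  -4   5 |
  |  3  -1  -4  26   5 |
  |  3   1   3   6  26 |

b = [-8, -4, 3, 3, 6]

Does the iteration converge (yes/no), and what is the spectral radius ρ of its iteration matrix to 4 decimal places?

Split A = D + L + U, D = diag(30, -7, 16, 26, 26).
Jacobi T = -D⁻¹(L+U): T[0,1] = -(-3)/(30) = +0.1000; T[0,0] = 0.
  T[0,:] = [+0.0000 +0.1000 -0.0333 -0.1667 +0.2000]
  T[1,:] = [+0.4286 +0.0000 +0.2857 -0.1429 -0.2857]
  T[2,:] = [-0.3750 +0.3750 +0.0000 +0.2500 -0.3125]
  T[3,:] = [-0.1154 +0.0385 +0.1538 +0.0000 -0.1923]
  T[4,:] = [-0.1154 -0.0385 -0.1154 -0.2308 +0.0000]
eigenvalue magnitudes: 0.5226, 0.4267, 0.2764, 0.2282, 0.2282.
ρ(T) = max|λ| = 0.5226; 0.5226 < 1, so it converges for any x₀.

yes, ρ = 0.5226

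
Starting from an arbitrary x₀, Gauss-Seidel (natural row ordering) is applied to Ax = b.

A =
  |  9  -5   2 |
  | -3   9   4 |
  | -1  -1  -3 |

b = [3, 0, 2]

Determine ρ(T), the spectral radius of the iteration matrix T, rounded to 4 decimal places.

0.5752

Write A = D+L+U with D = diag(9, 9, -3).
T_GS = -(D+L)⁻¹U: row 0 first, T[0,1] = -(-5)/(9) = +0.5556; later rows by forward substitution.
  T[0,:] = [+0.0000 +0.5556 -0.2222]
  T[1,:] = [+0.0000 +0.1852 -0.5185]
  T[2,:] = [+0.0000 -0.2469 +0.2469]
|eigenvalues of T|: 0.5752, 0.1431, 0.0000.
spectral radius ρ = 0.5752; 0.5752 < 1, so it converges for any x₀.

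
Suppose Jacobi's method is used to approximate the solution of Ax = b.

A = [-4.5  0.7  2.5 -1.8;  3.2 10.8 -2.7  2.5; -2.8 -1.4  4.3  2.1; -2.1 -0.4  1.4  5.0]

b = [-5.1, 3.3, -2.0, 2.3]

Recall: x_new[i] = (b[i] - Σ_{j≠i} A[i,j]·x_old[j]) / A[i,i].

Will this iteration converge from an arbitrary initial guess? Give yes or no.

yes

Split A = D + L + U, D = diag(-4.5, 10.8, 4.3, 5).
T_J = -D⁻¹(L+U): T[1,3] = -(2.5)/(10.8) = -0.2315; T[1,1] = 0.
  T[0,:] = [+0.0000 +0.1556 +0.5556 -0.4000]
  T[1,:] = [-0.2963 +0.0000 +0.2500 -0.2315]
  T[2,:] = [+0.6512 +0.3256 +0.0000 -0.4884]
  T[3,:] = [+0.4200 +0.0800 -0.2800 +0.0000]
|eigenvalues of T|: 0.6625, 0.4386, 0.2501, 0.0262.
ρ = 0.6625; 0.6625 < 1, so it converges for any x₀.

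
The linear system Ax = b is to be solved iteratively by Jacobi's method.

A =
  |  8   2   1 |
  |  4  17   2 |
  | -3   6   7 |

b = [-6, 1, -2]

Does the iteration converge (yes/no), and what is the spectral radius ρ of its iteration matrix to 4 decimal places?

yes, ρ = 0.3739

Write A = D+L+U with D = diag(8, 17, 7).
Jacobi T = -D⁻¹(L+U): T[2,1] = -(6)/(7) = -0.8571; T[2,2] = 0.
  T[0,:] = [+0.0000  -0.2500  -0.1250]
  T[1,:] = [-0.2353  +0.0000  -0.1176]
  T[2,:] = [+0.4286  -0.8571  +0.0000]
moduli |λ_i(T)| = 0.3739, 0.2222, 0.1518.
ρ(T) = max|λ| = 0.3739; 0.3739 < 1: convergent.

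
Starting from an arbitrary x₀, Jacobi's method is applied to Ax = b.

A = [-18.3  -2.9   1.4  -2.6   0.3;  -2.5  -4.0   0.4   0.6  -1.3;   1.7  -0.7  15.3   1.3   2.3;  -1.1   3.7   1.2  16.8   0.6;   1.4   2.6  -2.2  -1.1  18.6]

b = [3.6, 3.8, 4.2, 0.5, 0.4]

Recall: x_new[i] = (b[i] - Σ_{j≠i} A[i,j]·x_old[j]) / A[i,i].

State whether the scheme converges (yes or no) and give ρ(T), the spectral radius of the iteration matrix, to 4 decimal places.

A = D + L + U where D = diag(-18.3, -4, 15.3, 16.8, 18.6).
Jacobi: T = -D⁻¹(L+U), T[4,0] = -(1.4)/(18.6) = -0.0753; T[4,4] = 0.
  T[0,:] = [+0.0000, -0.1585, +0.0765, -0.1421, +0.0164]
  T[1,:] = [-0.6250, +0.0000, +0.1000, +0.1500, -0.3250]
  T[2,:] = [-0.1111, +0.0458, +0.0000, -0.0850, -0.1503]
  T[3,:] = [+0.0655, -0.2202, -0.0714, +0.0000, -0.0357]
  T[4,:] = [-0.0753, -0.1398, +0.1183, +0.0591, +0.0000]
|eigenvalues of T|: 0.3536, 0.2781, 0.2781, 0.1073, 0.1073.
ρ(T) = max|λ| = 0.3536; 0.3536 < 1 ⇒ converges.

yes, ρ = 0.3536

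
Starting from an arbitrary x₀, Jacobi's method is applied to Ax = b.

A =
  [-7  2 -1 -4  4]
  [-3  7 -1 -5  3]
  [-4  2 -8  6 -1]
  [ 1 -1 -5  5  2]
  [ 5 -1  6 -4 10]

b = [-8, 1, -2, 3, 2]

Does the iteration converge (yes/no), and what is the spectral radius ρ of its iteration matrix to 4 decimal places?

no, ρ = 1.1346

Let D = diag(-7, 7, -8, 5, 10); L, U the strict triangles.
Jacobi: T = -D⁻¹(L+U), T[1,3] = -(-5)/(7) = +0.7143; T[1,1] = 0.
  T[0,:] = [+0.0000  +0.2857  -0.1429  -0.5714  +0.5714]
  T[1,:] = [+0.4286  +0.0000  +0.1429  +0.7143  -0.4286]
  T[2,:] = [-0.5000  +0.2500  +0.0000  +0.7500  -0.1250]
  T[3,:] = [-0.2000  +0.2000  +1.0000  +0.0000  -0.4000]
  T[4,:] = [-0.5000  +0.1000  -0.6000  +0.4000  +0.0000]
|λ(T)| sorted: 1.1346, 0.6835, 0.6835, 0.4327, 0.3048.
spectral radius ρ = 1.1346; 1.1346 > 1, so it fails to converge.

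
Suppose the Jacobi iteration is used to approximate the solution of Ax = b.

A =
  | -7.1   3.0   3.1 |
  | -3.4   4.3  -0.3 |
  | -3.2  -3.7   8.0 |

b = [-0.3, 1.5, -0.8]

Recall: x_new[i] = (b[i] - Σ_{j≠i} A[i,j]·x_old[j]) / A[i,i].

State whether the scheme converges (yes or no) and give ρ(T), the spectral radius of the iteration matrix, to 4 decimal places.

yes, ρ = 0.8604

Split A = D + L + U, D = diag(-7.1, 4.3, 8).
Jacobi: T = -D⁻¹(L+U), T[0,2] = -(3.1)/(-7.1) = +0.4366; T[0,0] = 0.
  T[0,:] = [+0.0000, +0.4225, +0.4366]
  T[1,:] = [+0.7907, +0.0000, +0.0698]
  T[2,:] = [+0.4000, +0.4625, +0.0000]
eigenvalue magnitudes: 0.8604, 0.4464, 0.4464.
ρ(T) = max|λ| = 0.8604; 0.8604 < 1: convergent.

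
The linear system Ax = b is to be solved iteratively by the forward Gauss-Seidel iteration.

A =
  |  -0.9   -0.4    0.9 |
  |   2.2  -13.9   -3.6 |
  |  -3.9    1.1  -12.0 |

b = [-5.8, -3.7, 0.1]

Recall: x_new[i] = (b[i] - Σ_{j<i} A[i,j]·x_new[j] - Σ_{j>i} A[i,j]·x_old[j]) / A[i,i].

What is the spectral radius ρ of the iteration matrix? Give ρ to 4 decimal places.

Write A = D+L+U with D = diag(-0.9, -13.9, -12).
T_GS = -(D+L)⁻¹U: row 0 first, T[0,2] = -(0.9)/(-0.9) = +1.0000; later rows by forward substitution.
  T[0,:] = [+0.0000 -0.4444 +1.0000]
  T[1,:] = [+0.0000 -0.0703 -0.1007]
  T[2,:] = [+0.0000 +0.1380 -0.3342]
|λ(T)| sorted: 0.2615, 0.1430, 0.0000.
spectral radius ρ = 0.2615; 0.2615 < 1 ⇒ converges.

0.2615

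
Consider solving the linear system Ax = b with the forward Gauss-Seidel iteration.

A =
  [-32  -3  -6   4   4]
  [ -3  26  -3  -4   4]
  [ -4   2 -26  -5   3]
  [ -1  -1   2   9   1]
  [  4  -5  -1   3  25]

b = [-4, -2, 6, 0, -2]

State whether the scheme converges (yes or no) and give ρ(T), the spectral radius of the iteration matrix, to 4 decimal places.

Diagonal D = diag(-32, 26, -26, 9, 25); L, U strict lower/upper.
Gauss-Seidel: T = -(D+L)⁻¹U, row 0 first, T[0,4] = -(4)/(-32) = +0.1250; later rows by forward substitution.
  T[0,:] = [+0.0000 -0.0938 -0.1875 +0.1250 +0.1250]
  T[1,:] = [+0.0000 -0.0108 +0.0938 +0.1683 -0.1394]
  T[2,:] = [+0.0000 +0.0136 +0.0361 -0.1986 +0.0854]
  T[3,:] = [+0.0000 -0.0146 -0.0184 +0.0767 -0.1317]
  T[4,:] = [+0.0000 +0.0151 +0.0524 -0.0035 -0.0287]
|roots of det(T-λI)|: 0.1664, 0.0827, 0.0827, 0.0325, 0.0000.
ρ(T) = max|λ| = 0.1664; 0.1664 < 1, so it converges for any x₀.

yes, ρ = 0.1664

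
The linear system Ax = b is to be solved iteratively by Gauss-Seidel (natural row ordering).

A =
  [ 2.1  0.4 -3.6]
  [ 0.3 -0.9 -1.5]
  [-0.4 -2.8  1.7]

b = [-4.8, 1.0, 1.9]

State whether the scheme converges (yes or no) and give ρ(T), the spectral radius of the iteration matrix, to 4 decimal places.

no, ρ = 1.5134

Let D = diag(2.1, -0.9, 1.7); L, U the strict triangles.
GS T = -(D+L)⁻¹U: row 0 first, T[0,2] = -(-3.6)/(2.1) = +1.7143; later rows by forward substitution.
  T[0,:] = [+0.0000 -0.1905 +1.7143]
  T[1,:] = [+0.0000 -0.0635 -1.0952]
  T[2,:] = [+0.0000 -0.1494 -1.4006]
|roots of det(T-λI)|: 1.5134, 0.0494, 0.0000.
spectral radius ρ = 1.5134; 1.5134 > 1: divergent.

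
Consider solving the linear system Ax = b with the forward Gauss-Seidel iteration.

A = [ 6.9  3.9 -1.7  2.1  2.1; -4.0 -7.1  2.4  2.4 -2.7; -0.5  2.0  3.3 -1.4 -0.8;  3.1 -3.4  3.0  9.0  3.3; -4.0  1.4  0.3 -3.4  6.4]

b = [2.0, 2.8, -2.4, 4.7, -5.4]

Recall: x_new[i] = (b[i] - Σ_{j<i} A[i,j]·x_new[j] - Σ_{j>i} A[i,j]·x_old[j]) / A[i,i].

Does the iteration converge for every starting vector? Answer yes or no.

Let D = diag(6.9, -7.1, 3.3, 9, 6.4); L, U the strict triangles.
GS T = -(D+L)⁻¹U: row 0 first, T[0,4] = -(2.1)/(6.9) = -0.3043; later rows by forward substitution.
  T[0,:] = [+0.0000  -0.5652  +0.2464  -0.3043  -0.3043]
  T[1,:] = [+0.0000  +0.3184  +0.1992  +0.5095  -0.2088]
  T[2,:] = [+0.0000  -0.2786  -0.0834  +0.0693  +0.3229]
  T[3,:] = [+0.0000  +0.4079  +0.0182  +0.2742  -0.4483]
  T[4,:] = [+0.0000  -0.1932  +0.1240  -0.1593  -0.3979]
|roots of det(T-λI)|: 0.8236, 0.5781, 0.1975, 0.1975, 0.0000.
ρ(T) = max|λ| = 0.8236; 0.8236 < 1: convergent.

yes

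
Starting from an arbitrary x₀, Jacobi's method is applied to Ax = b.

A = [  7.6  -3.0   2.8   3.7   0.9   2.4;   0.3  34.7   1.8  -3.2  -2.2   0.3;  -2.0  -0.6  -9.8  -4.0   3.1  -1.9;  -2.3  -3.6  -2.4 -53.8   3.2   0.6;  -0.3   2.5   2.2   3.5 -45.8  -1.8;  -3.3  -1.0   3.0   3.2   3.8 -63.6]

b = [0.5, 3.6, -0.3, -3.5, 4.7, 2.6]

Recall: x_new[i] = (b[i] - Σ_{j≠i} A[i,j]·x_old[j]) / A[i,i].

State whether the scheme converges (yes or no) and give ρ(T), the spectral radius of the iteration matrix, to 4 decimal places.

Split A = D + L + U, D = diag(7.6, 34.7, -9.8, -53.8, -45.8, -63.6).
T_J = -D⁻¹(L+U): T[0,1] = -(-3)/(7.6) = +0.3947; T[0,0] = 0.
  T[0,:] = [+0.0000  +0.3947  -0.3684  -0.4868  -0.1184  -0.3158]
  T[1,:] = [-0.0086  +0.0000  -0.0519  +0.0922  +0.0634  -0.0086]
  T[2,:] = [-0.2041  -0.0612  +0.0000  -0.4082  +0.3163  -0.1939]
  T[3,:] = [-0.0428  -0.0669  -0.0446  +0.0000  +0.0595  +0.0112]
  T[4,:] = [-0.0066  +0.0546  +0.0480  +0.0764  +0.0000  -0.0393]
  T[5,:] = [-0.0519  -0.0157  +0.0472  +0.0503  +0.0597  +0.0000]
|roots of det(T-λI)|: 0.4006, 0.3089, 0.0908, 0.0906, 0.0550, 0.0550.
spectral radius ρ = 0.4006; 0.4006 < 1: convergent.

yes, ρ = 0.4006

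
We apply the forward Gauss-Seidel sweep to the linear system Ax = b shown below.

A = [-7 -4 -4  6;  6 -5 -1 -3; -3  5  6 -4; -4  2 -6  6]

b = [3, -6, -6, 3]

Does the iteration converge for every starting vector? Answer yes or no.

no

Split A = D + L + U, D = diag(-7, -5, 6, 6).
T_GS = -(D+L)⁻¹U: row 0 first, T[0,3] = -(6)/(-7) = +0.8571; later rows by forward substitution.
  T[0,:] = [+0.0000 -0.5714 -0.5714 +0.8571]
  T[1,:] = [+0.0000 -0.6857 -0.8857 +0.4286]
  T[2,:] = [+0.0000 +0.2857 +0.4524 +0.7381]
  T[3,:] = [+0.0000 +0.1333 +0.3667 +1.1667]
|roots of det(T-λI)|: 1.4210, 0.3978, 0.0899, 0.0000.
ρ(T) = max|λ| = 1.4210; 1.4210 > 1: divergent.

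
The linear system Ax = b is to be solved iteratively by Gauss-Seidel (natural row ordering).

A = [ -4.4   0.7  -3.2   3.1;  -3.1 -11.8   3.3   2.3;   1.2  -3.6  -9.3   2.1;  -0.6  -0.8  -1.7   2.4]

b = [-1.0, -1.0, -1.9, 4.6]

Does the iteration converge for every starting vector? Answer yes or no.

yes

Split A = D + L + U, D = diag(-4.4, -11.8, -9.3, 2.4).
Gauss-Seidel: T = -(D+L)⁻¹U, row 0 first, T[0,3] = -(3.1)/(-4.4) = +0.7045; later rows by forward substitution.
  T[0,:] = [+0.0000  +0.1591  -0.7273  +0.7045]
  T[1,:] = [+0.0000  -0.0418  +0.4707  +0.0098]
  T[2,:] = [+0.0000  +0.0367  -0.2761  +0.3129]
  T[3,:] = [+0.0000  +0.0518  -0.2205  +0.4011]
|eigenvalues of T|: 0.3145, 0.1890, 0.0423, 0.0000.
ρ(T) = max|λ| = 0.3145; 0.3145 < 1: convergent.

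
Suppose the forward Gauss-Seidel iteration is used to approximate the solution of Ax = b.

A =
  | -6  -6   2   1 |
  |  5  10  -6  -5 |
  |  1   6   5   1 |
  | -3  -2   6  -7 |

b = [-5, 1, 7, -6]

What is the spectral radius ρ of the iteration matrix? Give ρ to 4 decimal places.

1.3651

A = D + L + U where D = diag(-6, 10, 5, -7).
Gauss-Seidel: T = -(D+L)⁻¹U, row 0 first, T[0,2] = -(2)/(-6) = +0.3333; later rows by forward substitution.
  T[0,:] = [+0.0000, -1.0000, +0.3333, +0.1667]
  T[1,:] = [+0.0000, +0.5000, +0.4333, +0.4167]
  T[2,:] = [+0.0000, -0.4000, -0.5867, -0.7333]
  T[3,:] = [+0.0000, -0.0571, -0.7695, -0.8190]
eigenvalue magnitudes: 1.3651, 0.3526, 0.1068, 0.0000.
ρ(T) = max|λ| = 1.3651; 1.3651 > 1 ⇒ diverges.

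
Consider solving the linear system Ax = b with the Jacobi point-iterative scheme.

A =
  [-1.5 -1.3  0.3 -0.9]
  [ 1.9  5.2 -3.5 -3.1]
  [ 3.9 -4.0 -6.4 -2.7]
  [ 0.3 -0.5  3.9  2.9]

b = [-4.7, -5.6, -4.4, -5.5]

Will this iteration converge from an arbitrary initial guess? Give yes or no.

Let D = diag(-1.5, 5.2, -6.4, 2.9); L, U the strict triangles.
Jacobi T = -D⁻¹(L+U): T[0,3] = -(-0.9)/(-1.5) = -0.6000; T[0,0] = 0.
  T[0,:] = [+0.0000 -0.8667 +0.2000 -0.6000]
  T[1,:] = [-0.3654 +0.0000 +0.6731 +0.5962]
  T[2,:] = [+0.6094 -0.6250 +0.0000 -0.4219]
  T[3,:] = [-0.1034 +0.1724 -1.3448 +0.0000]
|λ(T)| sorted: 1.2566, 0.7004, 0.6629, 0.6629.
spectral radius ρ = 1.2566; 1.2566 > 1, so it fails to converge.

no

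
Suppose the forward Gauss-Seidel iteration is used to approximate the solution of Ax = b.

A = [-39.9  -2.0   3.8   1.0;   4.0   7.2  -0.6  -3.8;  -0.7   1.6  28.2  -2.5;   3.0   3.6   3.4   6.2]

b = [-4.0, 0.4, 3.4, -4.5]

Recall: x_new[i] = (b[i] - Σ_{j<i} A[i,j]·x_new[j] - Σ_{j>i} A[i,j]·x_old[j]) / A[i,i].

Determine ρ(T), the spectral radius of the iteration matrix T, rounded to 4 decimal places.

0.3447

Let D = diag(-39.9, 7.2, 28.2, 6.2); L, U the strict triangles.
T_GS = -(D+L)⁻¹U: row 0 first, T[0,2] = -(3.8)/(-39.9) = +0.0952; later rows by forward substitution.
  T[0,:] = [+0.0000  -0.0501  +0.0952  +0.0251]
  T[1,:] = [+0.0000  +0.0278  +0.0304  +0.5139]
  T[2,:] = [+0.0000  -0.0028  +0.0006  +0.0601]
  T[3,:] = [+0.0000  +0.0096  -0.0641  -0.3435]
|roots of det(T-λI)|: 0.3447, 0.0421, 0.0123, 0.0000.
spectral radius ρ = 0.3447; 0.3447 < 1, so it converges for any x₀.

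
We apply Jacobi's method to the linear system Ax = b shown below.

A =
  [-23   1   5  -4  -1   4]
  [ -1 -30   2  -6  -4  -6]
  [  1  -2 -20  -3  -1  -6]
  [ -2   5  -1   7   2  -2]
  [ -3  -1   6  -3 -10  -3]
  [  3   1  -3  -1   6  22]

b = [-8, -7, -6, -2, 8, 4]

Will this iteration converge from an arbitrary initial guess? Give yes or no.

yes

Diagonal D = diag(-23, -30, -20, 7, -10, 22); L, U strict lower/upper.
Jacobi T = -D⁻¹(L+U): T[0,2] = -(5)/(-23) = +0.2174; T[0,0] = 0.
  T[0,:] = [+0.0000 +0.0435 +0.2174 -0.1739 -0.0435 +0.1739]
  T[1,:] = [-0.0333 +0.0000 +0.0667 -0.2000 -0.1333 -0.2000]
  T[2,:] = [+0.0500 -0.1000 +0.0000 -0.1500 -0.0500 -0.3000]
  T[3,:] = [+0.2857 -0.7143 +0.1429 +0.0000 -0.2857 +0.2857]
  T[4,:] = [-0.3000 -0.1000 +0.6000 -0.3000 +0.0000 -0.3000]
  T[5,:] = [-0.1364 -0.0455 +0.1364 +0.0455 -0.2727 +0.0000]
|roots of det(T-λI)|: 0.5778, 0.4120, 0.4120, 0.3254, 0.1583, 0.0964.
ρ(T) = max|λ| = 0.5778; 0.5778 < 1: convergent.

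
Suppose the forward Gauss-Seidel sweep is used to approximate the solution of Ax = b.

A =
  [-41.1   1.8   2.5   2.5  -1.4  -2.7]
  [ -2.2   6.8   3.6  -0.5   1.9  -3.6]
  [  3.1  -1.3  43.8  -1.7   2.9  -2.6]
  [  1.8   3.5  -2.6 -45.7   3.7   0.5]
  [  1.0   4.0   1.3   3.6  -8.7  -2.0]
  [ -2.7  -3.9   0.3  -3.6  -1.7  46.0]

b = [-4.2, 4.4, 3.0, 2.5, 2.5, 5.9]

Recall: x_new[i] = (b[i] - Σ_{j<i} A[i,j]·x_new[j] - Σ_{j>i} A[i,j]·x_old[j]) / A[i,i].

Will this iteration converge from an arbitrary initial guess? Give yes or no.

yes

Diagonal D = diag(-41.1, 6.8, 43.8, -45.7, -8.7, 46); L, U strict lower/upper.
T_GS = -(D+L)⁻¹U: row 0 first, T[0,5] = -(-2.7)/(-41.1) = -0.0657; later rows by forward substitution.
  T[0,:] = [+0.0000  +0.0438  +0.0608  +0.0608  -0.0341  -0.0657]
  T[1,:] = [+0.0000  +0.0142  -0.5097  +0.0932  -0.2904  +0.5082]
  T[2,:] = [+0.0000  -0.0027  -0.0194  +0.0373  -0.0724  +0.0791]
  T[3,:] = [+0.0000  +0.0030  -0.0355  +0.0074  +0.0615  +0.0428]
  T[4,:] = [+0.0000  +0.0124  -0.2450  +0.0585  -0.1228  +0.0257]
  T[5,:] = [+0.0000  +0.0045  -0.0514  +0.0140  -0.0259  +0.0430]
moduli |λ_i(T)| = 0.2081, 0.0723, 0.0723, 0.0337, 0.0268, 0.0000.
spectral radius ρ = 0.2081; 0.2081 < 1, so it converges for any x₀.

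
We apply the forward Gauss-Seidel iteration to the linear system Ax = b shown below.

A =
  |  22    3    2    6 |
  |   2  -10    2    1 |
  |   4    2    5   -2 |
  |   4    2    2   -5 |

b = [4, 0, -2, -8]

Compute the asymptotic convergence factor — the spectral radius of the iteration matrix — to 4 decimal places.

A = D + L + U where D = diag(22, -10, 5, -5).
GS T = -(D+L)⁻¹U: row 0 first, T[0,3] = -(6)/(22) = -0.2727; later rows by forward substitution.
  T[0,:] = [+0.0000, -0.1364, -0.0909, -0.2727]
  T[1,:] = [+0.0000, -0.0273, +0.1818, +0.0455]
  T[2,:] = [+0.0000, +0.1200, +0.0000, +0.6000]
  T[3,:] = [+0.0000, -0.0720, +0.0000, +0.0400]
|λ(T)| sorted: 0.2327, 0.1936, 0.1936, 0.0000.
ρ = 0.2327; 0.2327 < 1 ⇒ converges.

0.2327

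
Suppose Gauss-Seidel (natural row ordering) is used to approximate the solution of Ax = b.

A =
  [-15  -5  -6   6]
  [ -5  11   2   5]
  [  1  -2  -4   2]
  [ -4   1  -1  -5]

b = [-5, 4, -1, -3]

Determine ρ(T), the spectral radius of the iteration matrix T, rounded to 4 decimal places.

0.7473

A = D + L + U where D = diag(-15, 11, -4, -5).
T_GS = -(D+L)⁻¹U: row 0 first, T[0,3] = -(6)/(-15) = +0.4000; later rows by forward substitution.
  T[0,:] = [+0.0000  -0.3333  -0.4000  +0.4000]
  T[1,:] = [+0.0000  -0.1515  -0.3636  -0.2727]
  T[2,:] = [+0.0000  -0.0076  +0.0818  +0.7364]
  T[3,:] = [+0.0000  +0.2379  +0.2309  -0.5218]
|roots of det(T-λI)|: 0.7473, 0.1801, 0.1801, 0.0000.
ρ(T) = max|λ| = 0.7473; 0.7473 < 1: convergent.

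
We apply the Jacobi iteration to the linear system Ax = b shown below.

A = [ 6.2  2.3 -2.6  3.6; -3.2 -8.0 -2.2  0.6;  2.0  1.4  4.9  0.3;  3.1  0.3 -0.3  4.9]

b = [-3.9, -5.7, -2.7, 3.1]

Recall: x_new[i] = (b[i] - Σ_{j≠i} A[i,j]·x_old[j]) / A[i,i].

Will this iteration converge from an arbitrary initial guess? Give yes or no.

yes

Write A = D+L+U with D = diag(6.2, -8, 4.9, 4.9).
T_J = -D⁻¹(L+U): T[2,0] = -(2)/(4.9) = -0.4082; T[2,2] = 0.
  T[0,:] = [+0.0000 -0.3710 +0.4194 -0.5806]
  T[1,:] = [-0.4000 +0.0000 -0.2750 +0.0750]
  T[2,:] = [-0.4082 -0.2857 +0.0000 -0.0612]
  T[3,:] = [-0.6327 -0.0612 +0.0612 +0.0000]
eigenvalue magnitudes: 0.6538, 0.5187, 0.3165, 0.1813.
ρ(T) = max|λ| = 0.6538; 0.6538 < 1 ⇒ converges.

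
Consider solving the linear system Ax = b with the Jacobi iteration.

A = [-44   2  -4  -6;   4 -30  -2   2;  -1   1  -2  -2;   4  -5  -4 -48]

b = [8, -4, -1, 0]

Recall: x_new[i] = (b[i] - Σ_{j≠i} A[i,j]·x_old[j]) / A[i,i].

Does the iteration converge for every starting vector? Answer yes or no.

yes

Let D = diag(-44, -30, -2, -48); L, U the strict triangles.
Jacobi: T = -D⁻¹(L+U), T[1,0] = -(4)/(-30) = +0.1333; T[1,1] = 0.
  T[0,:] = [+0.0000  +0.0455  -0.0909  -0.1364]
  T[1,:] = [+0.1333  +0.0000  -0.0667  +0.0667]
  T[2,:] = [-0.5000  +0.5000  +0.0000  -1.0000]
  T[3,:] = [+0.0833  -0.1042  -0.0833  +0.0000]
|eigenvalues of T|: 0.3313, 0.1994, 0.1994, 0.0359.
ρ = 0.3313; 0.3313 < 1 ⇒ converges.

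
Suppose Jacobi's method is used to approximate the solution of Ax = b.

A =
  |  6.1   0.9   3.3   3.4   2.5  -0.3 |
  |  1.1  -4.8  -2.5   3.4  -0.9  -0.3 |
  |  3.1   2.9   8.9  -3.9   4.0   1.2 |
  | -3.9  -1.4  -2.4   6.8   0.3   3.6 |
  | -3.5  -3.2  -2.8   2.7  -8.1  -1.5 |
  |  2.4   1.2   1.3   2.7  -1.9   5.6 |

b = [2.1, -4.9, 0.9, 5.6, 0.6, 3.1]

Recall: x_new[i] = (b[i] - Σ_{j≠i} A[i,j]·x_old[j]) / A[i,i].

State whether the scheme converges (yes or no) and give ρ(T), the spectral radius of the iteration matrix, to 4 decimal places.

no, ρ = 1.2076

Write A = D+L+U with D = diag(6.1, -4.8, 8.9, 6.8, -8.1, 5.6).
T_J = -D⁻¹(L+U): T[3,5] = -(3.6)/(6.8) = -0.5294; T[3,3] = 0.
  T[0,:] = [+0.0000, -0.1475, -0.5410, -0.5574, -0.4098, +0.0492]
  T[1,:] = [+0.2292, +0.0000, -0.5208, +0.7083, -0.1875, -0.0625]
  T[2,:] = [-0.3483, -0.3258, +0.0000, +0.4382, -0.4494, -0.1348]
  T[3,:] = [+0.5735, +0.2059, +0.3529, +0.0000, -0.0441, -0.5294]
  T[4,:] = [-0.4321, -0.3951, -0.3457, +0.3333, +0.0000, -0.1852]
  T[5,:] = [-0.4286, -0.2143, -0.2321, -0.4821, +0.3393, +0.0000]
|eigenvalues of T|: 1.2076, 0.8042, 0.8042, 0.3477, 0.1690, 0.1690.
spectral radius ρ = 1.2076; 1.2076 > 1: divergent.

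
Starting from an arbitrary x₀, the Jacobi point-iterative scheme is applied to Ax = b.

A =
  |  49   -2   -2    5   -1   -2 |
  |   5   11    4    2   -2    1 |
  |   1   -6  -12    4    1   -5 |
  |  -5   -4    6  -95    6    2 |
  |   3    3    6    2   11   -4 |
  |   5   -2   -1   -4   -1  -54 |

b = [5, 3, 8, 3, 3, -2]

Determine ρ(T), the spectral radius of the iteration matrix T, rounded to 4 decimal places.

A = D + L + U where D = diag(49, 11, -12, -95, 11, -54).
Jacobi: T = -D⁻¹(L+U), T[1,2] = -(4)/(11) = -0.3636; T[1,1] = 0.
  T[0,:] = [+0.0000, +0.0408, +0.0408, -0.1020, +0.0204, +0.0408]
  T[1,:] = [-0.4545, +0.0000, -0.3636, -0.1818, +0.1818, -0.0909]
  T[2,:] = [+0.0833, -0.5000, +0.0000, +0.3333, +0.0833, -0.4167]
  T[3,:] = [-0.0526, -0.0421, +0.0632, +0.0000, +0.0632, +0.0211]
  T[4,:] = [-0.2727, -0.2727, -0.5455, -0.1818, +0.0000, +0.3636]
  T[5,:] = [+0.0926, -0.0370, -0.0185, -0.0741, -0.0185, +0.0000]
|eigenvalues of T|: 0.4800, 0.3002, 0.3002, 0.0990, 0.0990, 0.0672.
spectral radius ρ = 0.4800; 0.4800 < 1: convergent.

0.4800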